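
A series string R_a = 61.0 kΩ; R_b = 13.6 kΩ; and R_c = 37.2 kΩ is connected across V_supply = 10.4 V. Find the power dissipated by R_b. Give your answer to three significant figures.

ΣR = 111.8 kΩ → I = 10.4/111.8 = 0.09302 mA.
P(R_b) = I²·R_b = (0.09302)² × 13.6 = 0.1177 mW.

P ≈ 0.118 mW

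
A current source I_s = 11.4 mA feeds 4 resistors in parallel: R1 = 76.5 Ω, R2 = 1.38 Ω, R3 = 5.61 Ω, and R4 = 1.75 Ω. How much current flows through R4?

ΣG = 1/76.5 + 1/1.38 + 1/5.61 + 1/1.75 = 1.487.
Current divider: I(R4) = I_s · G_k/ΣG = 11.4 × (0.5714/1.487) = 11.4 × 0.3842 = 4.380 mA.

I ≈ 4.38 mA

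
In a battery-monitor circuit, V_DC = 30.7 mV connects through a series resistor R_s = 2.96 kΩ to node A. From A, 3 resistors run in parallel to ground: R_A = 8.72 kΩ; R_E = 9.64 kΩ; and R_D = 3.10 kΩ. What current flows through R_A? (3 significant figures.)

Equivalent of the parallel group: R_p = 1.848 kΩ.
Node voltage V_A = V_DC · R_p/(R_s + R_p) = 30.7 × 0.3844 = 11.80 mV.
Branch current I = V_A/R_A = 11.80/8.72 = 1.353 µA.

I ≈ 1.35 µA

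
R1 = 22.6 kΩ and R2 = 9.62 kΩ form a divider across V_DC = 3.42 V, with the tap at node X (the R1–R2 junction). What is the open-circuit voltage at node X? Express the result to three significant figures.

V_th ≈ 1.02 V

With X open, the divider is unloaded: V_th = 3.42 × 9.62/32.22 = 1.021 V.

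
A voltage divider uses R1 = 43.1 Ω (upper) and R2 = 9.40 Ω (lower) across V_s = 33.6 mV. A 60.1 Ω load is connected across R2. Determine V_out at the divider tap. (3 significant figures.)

V_out ≈ 5.33 mV

R2 ‖ R_L = (9.40 × 60.1)/(9.40 + 60.1) = 8.129 Ω.
Now apply the divider: V_out = 33.6 × 0.1587 = 5.331 mV.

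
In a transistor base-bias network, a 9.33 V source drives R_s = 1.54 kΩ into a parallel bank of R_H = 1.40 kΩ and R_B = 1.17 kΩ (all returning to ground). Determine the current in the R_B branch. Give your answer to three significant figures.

Combine the parallel branches: R_p = (1/1.40 + 1/1.17)⁻¹ = 0.6374 kΩ.
V_A by voltage divider: V_A = 9.33 × 0.6374/(1.54 + 0.6374) = 2.731 V.
I(R_B) = V_A / R_B = 2.731/1.17 = 2.334 mA.
(Equivalently: I_total = 4.285 mA, then current-divider fraction G_k/ΣG = 0.5447.)

I ≈ 2.33 mA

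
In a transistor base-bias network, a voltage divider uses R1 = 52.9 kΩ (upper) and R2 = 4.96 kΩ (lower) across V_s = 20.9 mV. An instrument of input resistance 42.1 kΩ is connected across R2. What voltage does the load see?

V_out ≈ 1.62 mV

First combine the lower leg with the load: R2 ‖ R_L = 4.437 kΩ.
Voltage divider with the loaded lower leg: V_out = 20.9 × 4.437/(52.9 + 4.437) = 20.9 × 0.07739 = 1.617 mV.
(Unloaded it would be 1.79 mV; the load pulls it down.)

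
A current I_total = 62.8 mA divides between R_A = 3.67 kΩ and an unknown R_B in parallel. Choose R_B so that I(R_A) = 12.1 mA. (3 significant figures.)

R_B ≈ 0.876 kΩ

In a two-way split, I_A/I_total = R_B/(R_A + R_B).
With f = 0.1927, R_B = R_A · f/(1−f) = 3.67 × 0.2387 = 0.8759 kΩ.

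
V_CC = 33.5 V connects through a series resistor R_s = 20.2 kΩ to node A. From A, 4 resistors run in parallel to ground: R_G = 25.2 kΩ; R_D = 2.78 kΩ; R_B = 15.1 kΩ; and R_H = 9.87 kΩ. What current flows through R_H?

I ≈ 0.273 mA

Combine the parallel branches: R_p = (1/25.2 + 1/2.78 + 1/15.1 + 1/9.87)⁻¹ = 1.764 kΩ.
Node voltage V_A = V_CC · R_p/(R_s + R_p) = 33.5 × 0.08031 = 2.690 V.
Branch current I = V_A/R_H = 2.690/9.87 = 0.2726 mA.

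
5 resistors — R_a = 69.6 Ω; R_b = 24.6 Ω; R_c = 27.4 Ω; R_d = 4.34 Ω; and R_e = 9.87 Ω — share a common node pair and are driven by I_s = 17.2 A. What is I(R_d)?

Conductances: ΣG = 1/69.6 + 1/24.6 + 1/27.4 + 1/4.34 + 1/9.87 = 0.4232 (1/Ω).
By the current-divider rule, I = I_s · G_k/ΣG = 17.2 × 0.5444 = 9.364 A.

I ≈ 9.36 A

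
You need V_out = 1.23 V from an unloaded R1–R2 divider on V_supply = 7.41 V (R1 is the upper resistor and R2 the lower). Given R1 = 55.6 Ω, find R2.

R2 ≈ 11.1 Ω

Required fraction k = V_out/V_supply = 0.1660.
So R2 = R1 · V_out/(V_supply − V_out) = 55.6 × 1.23/(7.41 − 1.23) = 55.6 × 0.1990 = 11.07 Ω.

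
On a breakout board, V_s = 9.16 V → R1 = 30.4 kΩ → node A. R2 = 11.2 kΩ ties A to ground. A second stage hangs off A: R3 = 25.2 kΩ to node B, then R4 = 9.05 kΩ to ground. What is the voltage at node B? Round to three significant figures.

The second stage (R3 + R4 = 34.25 kΩ) loads node A in parallel with R2.
Effective lower resistance at A: R2 ‖ 34.25 = 8.440 kΩ.
V_A = 9.16 × 8.440/(30.4 + 8.440) = 1.990 V.
Then the unloaded second divider: V_B = V_A × R4/(R3+R4) = 1.990 × 0.2642 = 0.5260 V.

V_B ≈ 0.526 V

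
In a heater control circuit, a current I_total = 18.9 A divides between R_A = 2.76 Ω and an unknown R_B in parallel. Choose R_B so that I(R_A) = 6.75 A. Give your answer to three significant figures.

R_B ≈ 1.53 Ω

The fraction through R_A equals R_B/(R_A+R_B).
6.75/18.9 = R_B/(R_A + R_B) → R_B = R_A · (0.3571)/(1 − 0.3571) = 2.76 × 0.5556 = 1.533 Ω.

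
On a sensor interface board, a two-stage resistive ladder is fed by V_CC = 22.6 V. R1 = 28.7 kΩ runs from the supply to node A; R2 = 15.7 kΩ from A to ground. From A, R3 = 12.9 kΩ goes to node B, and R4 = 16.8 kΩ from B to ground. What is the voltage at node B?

V_B ≈ 3.37 V

Node A sees R2 in parallel with the series input of stage 2, R3 + R4 = 29.70 kΩ.
R2 ‖ (R3+R4) = 10.27 kΩ.
So V_A = 22.6 × 0.2635 = 5.956 V.
V_B = V_A × 0.5657 = 3.369 V.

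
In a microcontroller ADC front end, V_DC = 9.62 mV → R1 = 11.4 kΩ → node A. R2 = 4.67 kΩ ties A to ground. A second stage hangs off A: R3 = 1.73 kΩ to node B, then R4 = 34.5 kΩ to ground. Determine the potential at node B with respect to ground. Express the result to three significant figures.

Node A sees R2 in parallel with the series input of stage 2, R3 + R4 = 36.23 kΩ.
R2 ‖ (R3+R4) = 4.137 kΩ.
First divider: V_A = V_DC · 4.137/(11.4 + 4.137) = 2.561 mV.
V_B = V_A × 0.9522 = 2.439 mV.

V_B ≈ 2.44 mV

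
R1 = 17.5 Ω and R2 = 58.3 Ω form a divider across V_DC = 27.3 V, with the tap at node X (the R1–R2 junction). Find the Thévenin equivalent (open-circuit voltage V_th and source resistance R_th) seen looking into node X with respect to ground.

V_th ≈ 21.0 V, R_th ≈ 13.5 Ω

Open-circuit (no load on X): V_th = V_DC · R2/(R1 + R2) = 27.3 × 58.3/(17.50 + 58.3) = 21.00 V.
With V_DC suppressed (replaced by a short), R_th = R1 ‖ R2 = (17.50 × 58.3)/(17.50 + 58.3) = 13.46 Ω.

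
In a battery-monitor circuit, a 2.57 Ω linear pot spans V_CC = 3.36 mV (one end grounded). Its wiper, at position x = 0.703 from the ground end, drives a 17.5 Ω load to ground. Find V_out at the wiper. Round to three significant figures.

V_out ≈ 2.29 mV

The pot divides into 0.7633 Ω above the wiper and 1.807 Ω below.
(x·R_p) ‖ R_L = 1.638 Ω.
Loaded-divider output: V_out = 3.36 × 0.6821 = 2.292 mV.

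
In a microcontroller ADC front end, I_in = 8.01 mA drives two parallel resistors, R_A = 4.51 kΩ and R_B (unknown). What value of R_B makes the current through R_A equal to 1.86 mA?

R_B ≈ 1.36 kΩ

The fraction through R_A equals R_B/(R_A+R_B).
1.86/8.01 = R_B/(R_A + R_B) → R_B = R_A · (0.2322)/(1 − 0.2322) = 4.51 × 0.3024 = 1.364 kΩ.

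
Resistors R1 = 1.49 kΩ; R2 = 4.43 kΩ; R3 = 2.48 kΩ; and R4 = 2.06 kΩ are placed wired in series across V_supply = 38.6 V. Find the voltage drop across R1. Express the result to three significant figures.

Series total: ΣR = 1.49 + 4.43 + 2.48 + 2.06 = 10.46 kΩ.
Voltage divider: V = V_supply · (1.490 / 10.46) = 38.6 × 0.1424 = 5.498 V.

V ≈ 5.50 V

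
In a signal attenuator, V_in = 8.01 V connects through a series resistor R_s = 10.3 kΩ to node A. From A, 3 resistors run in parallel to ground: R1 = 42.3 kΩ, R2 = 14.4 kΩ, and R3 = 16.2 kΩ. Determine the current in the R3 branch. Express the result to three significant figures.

Equivalent of the parallel group: R_p = 6.459 kΩ.
Node voltage V_A = V_in · R_p/(R_s + R_p) = 8.01 × 0.3854 = 3.087 V.
Branch current I = V_A/R3 = 3.087/16.2 = 0.1906 mA.

I ≈ 0.191 mA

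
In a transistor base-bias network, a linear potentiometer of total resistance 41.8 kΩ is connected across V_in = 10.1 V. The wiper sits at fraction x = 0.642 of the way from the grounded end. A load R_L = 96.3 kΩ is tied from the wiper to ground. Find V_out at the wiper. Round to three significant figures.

Split the track: R_lower = x·R_p = 26.84 kΩ, R_upper = (1−x)·R_p = 14.96 kΩ.
R_L loads the lower segment: effective lower R = 20.99 kΩ.
Loaded-divider output: V_out = 10.1 × 0.5838 = 5.896 V.

V_out ≈ 5.90 V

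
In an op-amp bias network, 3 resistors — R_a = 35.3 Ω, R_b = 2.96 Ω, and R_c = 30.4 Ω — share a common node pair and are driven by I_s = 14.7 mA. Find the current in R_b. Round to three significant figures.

ΣG = 1/35.3 + 1/2.96 + 1/30.4 = 0.3991.
By the current-divider rule, I = I_s · G_k/ΣG = 14.7 × 0.8466 = 12.44 mA.

I ≈ 12.4 mA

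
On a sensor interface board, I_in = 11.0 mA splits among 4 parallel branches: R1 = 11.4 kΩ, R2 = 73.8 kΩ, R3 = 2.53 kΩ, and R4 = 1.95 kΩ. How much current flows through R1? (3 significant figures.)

I ≈ 0.956 mA

Total conductance ΣG = 1/11.4 + 1/73.8 + 1/2.53 + 1/1.95 = 1.009 (units of 1/kΩ).
By the current-divider rule, I = I_in · G_k/ΣG = 11.0 × 0.08691 = 0.9560 mA.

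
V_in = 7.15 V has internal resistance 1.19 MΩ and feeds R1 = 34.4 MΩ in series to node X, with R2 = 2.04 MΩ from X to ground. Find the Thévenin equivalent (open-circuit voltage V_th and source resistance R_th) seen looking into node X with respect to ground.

V_th ≈ 0.388 V, R_th ≈ 1.93 MΩ

R1' = 1.19 + 34.4 = 35.59 MΩ (source resistance + R1).
Open-circuit (no load on X): V_th = V_in · R2/(R1' + R2) = 7.15 × 2.04/(35.59 + 2.04) = 0.3876 V.
Looking into X with the source shorted: R_th = R1'·R2/(R1'+R2) = 35.59 × 2.04/37.63 = 1.929 MΩ.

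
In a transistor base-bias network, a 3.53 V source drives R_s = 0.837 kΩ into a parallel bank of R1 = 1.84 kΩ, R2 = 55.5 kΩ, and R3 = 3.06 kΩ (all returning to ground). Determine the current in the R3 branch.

I ≈ 0.662 mA

Parallel bank: R_p = 1/(1/1.84 + 1/55.5 + 1/3.06) = 1.126 kΩ.
V_A by voltage divider: V_A = 3.53 × 1.126/(0.837 + 1.126) = 2.025 V.
Branch current I = V_A/R3 = 2.025/3.06 = 0.6617 mA.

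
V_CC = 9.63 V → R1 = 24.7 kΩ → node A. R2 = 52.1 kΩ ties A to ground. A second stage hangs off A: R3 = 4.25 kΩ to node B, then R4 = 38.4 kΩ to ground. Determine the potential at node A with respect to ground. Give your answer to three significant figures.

V_A ≈ 4.69 V

The second stage (R3 + R4 = 42.65 kΩ) loads node A in parallel with R2.
Effective lower resistance at A: R2 ‖ 42.65 = 23.45 kΩ.
So V_A = 9.63 × 0.4870 = 4.690 V.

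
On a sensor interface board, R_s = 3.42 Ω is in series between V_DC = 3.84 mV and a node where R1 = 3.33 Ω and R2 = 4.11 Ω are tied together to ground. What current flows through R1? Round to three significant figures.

Parallel bank: R_p = 1/(1/3.33 + 1/4.11) = 1.840 Ω.
V_A = 3.84 × 1.840/5.260 = 1.343 mV.
Branch current I = V_A/R1 = 1.343/3.33 = 0.4033 mA.

I ≈ 0.403 mA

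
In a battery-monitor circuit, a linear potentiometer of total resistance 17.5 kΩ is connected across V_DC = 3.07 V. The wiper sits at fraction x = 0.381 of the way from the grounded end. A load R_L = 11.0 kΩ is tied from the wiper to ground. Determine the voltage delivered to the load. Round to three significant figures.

V_out ≈ 0.851 V

Lower segment x·R_p = 6.668 kΩ; upper segment (1−x)·R_p = 10.83 kΩ.
R_L loads the lower segment: effective lower R = 4.151 kΩ.
V_out = 3.07 × 4.151/(10.83 + 4.151) = 0.8505 V.
(Unloaded: V_out = x·V_DC = 1.17 V.)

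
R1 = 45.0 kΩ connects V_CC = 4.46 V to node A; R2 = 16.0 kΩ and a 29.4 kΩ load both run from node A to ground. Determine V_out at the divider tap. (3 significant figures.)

V_out ≈ 0.835 V

R2 ‖ R_L = (16.0 × 29.4)/(16.0 + 29.4) = 10.36 kΩ.
Now apply the divider: V_out = 4.46 × 0.1872 = 0.8347 V.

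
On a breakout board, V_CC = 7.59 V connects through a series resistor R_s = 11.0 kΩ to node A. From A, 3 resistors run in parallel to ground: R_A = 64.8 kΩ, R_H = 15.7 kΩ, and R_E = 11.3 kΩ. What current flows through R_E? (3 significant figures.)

Combine the parallel branches: R_p = (1/64.8 + 1/15.7 + 1/11.3)⁻¹ = 5.966 kΩ.
V_A by voltage divider: V_A = 7.59 × 5.966/(11.0 + 5.966) = 2.669 V.
Branch current I = V_A/R_E = 2.669/11.3 = 0.2362 mA.

I ≈ 0.236 mA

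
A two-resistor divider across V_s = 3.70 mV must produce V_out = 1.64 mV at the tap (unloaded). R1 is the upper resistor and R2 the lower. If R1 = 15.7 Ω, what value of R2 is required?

R2 ≈ 12.5 Ω

Required fraction k = V_out/V_s = 0.4432.
R2 = R1 · 0.4432/(1 − 0.4432) = 12.50 Ω.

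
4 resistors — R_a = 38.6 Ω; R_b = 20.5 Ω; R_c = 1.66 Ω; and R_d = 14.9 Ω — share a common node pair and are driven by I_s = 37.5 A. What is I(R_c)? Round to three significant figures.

I ≈ 30.4 A

Total conductance ΣG = 1/38.6 + 1/20.5 + 1/1.66 + 1/14.9 = 0.7442 (units of 1/Ω).
By the current-divider rule, I = I_s · G_k/ΣG = 37.5 × 0.8095 = 30.35 A.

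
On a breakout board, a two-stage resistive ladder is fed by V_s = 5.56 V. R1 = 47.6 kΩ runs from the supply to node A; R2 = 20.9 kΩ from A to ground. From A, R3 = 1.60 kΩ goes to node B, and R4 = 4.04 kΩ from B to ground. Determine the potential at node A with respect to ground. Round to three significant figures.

V_A ≈ 0.475 V

Looking into the second stage from A: R3 + R4 = 5.640 kΩ appears in parallel with R2.
R2 ‖ (R3+R4) = 4.441 kΩ.
First divider: V_A = V_s · 4.441/(47.6 + 4.441) = 0.4745 V.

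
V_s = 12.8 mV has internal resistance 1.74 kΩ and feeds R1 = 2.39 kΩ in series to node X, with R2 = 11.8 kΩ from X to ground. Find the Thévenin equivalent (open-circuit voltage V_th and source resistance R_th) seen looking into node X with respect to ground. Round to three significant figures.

V_th ≈ 9.48 mV, R_th ≈ 3.06 kΩ

R1' = 1.74 + 2.39 = 4.130 kΩ (source resistance + R1).
With X open, the divider is unloaded: V_th = 12.8 × 11.8/15.93 = 9.481 mV.
With V_s suppressed (replaced by a short), R_th = R1' ‖ R2 = (4.130 × 11.8)/(4.130 + 11.8) = 3.059 kΩ.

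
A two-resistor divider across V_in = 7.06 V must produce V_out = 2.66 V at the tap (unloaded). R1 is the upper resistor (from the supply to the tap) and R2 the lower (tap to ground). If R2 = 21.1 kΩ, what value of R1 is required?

R1 ≈ 34.9 kΩ

V_out/V_in = R2/(R1+R2) = 0.3768.
Rearranging, R1 = R2·(1−k)/k = 21.1 × 1.654 = 34.90 kΩ.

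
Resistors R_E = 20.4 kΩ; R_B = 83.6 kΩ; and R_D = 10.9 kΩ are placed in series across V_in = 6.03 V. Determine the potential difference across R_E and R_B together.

Series total: ΣR = 20.4 + 83.6 + 10.9 = 114.9 kΩ.
R_{R_E..R_B} = 20.4 + 83.6 = 104.0 kΩ.
By the voltage-divider rule, V = 6.03 × 104.0/114.9 = 5.458 V.

V ≈ 5.46 V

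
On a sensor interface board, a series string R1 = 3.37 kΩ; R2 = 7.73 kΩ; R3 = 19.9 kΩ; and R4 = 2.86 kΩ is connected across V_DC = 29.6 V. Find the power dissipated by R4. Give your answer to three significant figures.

P ≈ 2.19 mW

The common current is I = 29.6/33.86 = 0.8742 mA.
P(R4) = I²·R4 = (0.8742)² × 2.86 = 2.186 mW.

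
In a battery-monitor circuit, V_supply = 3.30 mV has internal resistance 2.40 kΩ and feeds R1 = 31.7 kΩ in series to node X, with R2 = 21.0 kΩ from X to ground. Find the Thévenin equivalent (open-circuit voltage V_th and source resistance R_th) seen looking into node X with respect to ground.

V_th ≈ 1.26 mV, R_th ≈ 13.0 kΩ

R1' = 2.40 + 31.7 = 34.10 kΩ (source resistance + R1).
With X open, the divider is unloaded: V_th = 3.30 × 21.0/55.10 = 1.258 mV.
With V_supply suppressed (replaced by a short), R_th = R1' ‖ R2 = (34.10 × 21.0)/(34.10 + 21.0) = 13.00 kΩ.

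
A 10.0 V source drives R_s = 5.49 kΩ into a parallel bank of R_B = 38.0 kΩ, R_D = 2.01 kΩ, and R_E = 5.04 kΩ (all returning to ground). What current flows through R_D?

I ≈ 1.00 mA

Equivalent of the parallel group: R_p = 1.385 kΩ.
V_A by voltage divider: V_A = 10.0 × 1.385/(5.49 + 1.385) = 2.014 V.
I(R_D) = V_A / R_D = 2.014/2.01 = 1.002 mA.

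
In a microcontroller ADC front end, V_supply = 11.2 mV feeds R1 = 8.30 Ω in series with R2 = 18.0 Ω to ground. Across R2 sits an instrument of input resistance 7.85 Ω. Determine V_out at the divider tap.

R2 ‖ R_L = (18.0 × 7.85)/(18.0 + 7.85) = 5.466 Ω.
Voltage divider with the loaded lower leg: V_out = 11.2 × 5.466/(8.30 + 5.466) = 11.2 × 0.3971 = 4.447 mV.

V_out ≈ 4.45 mV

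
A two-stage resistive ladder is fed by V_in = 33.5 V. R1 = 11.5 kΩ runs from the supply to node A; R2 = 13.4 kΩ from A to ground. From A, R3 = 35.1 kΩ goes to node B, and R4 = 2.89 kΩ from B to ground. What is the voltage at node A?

Node A sees R2 in parallel with the series input of stage 2, R3 + R4 = 37.99 kΩ.
Effective lower resistance at A: R2 ‖ 37.99 = 9.906 kΩ.
V_A = 33.5 × 9.906/(11.5 + 9.906) = 15.50 V.

V_A ≈ 15.5 V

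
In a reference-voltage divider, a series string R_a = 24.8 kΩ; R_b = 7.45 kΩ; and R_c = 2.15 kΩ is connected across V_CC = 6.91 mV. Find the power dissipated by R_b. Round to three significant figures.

ΣR = 34.40 kΩ → I = 6.91/34.40 = 0.2009 µA.
P = I²R = 0.04035 × 7.45 = 0.3006 nW.

P ≈ 0.301 nW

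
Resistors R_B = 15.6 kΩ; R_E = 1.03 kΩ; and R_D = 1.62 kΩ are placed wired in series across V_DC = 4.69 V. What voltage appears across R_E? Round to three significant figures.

V ≈ 0.265 V

Total series resistance ΣR = 15.6 + 1.03 + 1.62 = 18.25 kΩ.
By the voltage-divider rule, V = 4.69 × 1.030/18.25 = 0.2647 V.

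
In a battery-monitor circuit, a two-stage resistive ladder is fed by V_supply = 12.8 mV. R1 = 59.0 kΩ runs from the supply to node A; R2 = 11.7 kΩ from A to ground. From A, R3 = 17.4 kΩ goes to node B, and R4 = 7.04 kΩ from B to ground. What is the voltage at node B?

Looking into the second stage from A: R3 + R4 = 24.44 kΩ appears in parallel with R2.
R2 ‖ (R3+R4) = 7.912 kΩ.
First divider: V_A = V_supply · 7.912/(59.0 + 7.912) = 1.514 mV.
Stage 2 is unloaded, so V_B = V_A · R4/(R3+R4) = 1.514 × 7.04/24.44 = 0.4360 mV.

V_B ≈ 0.436 mV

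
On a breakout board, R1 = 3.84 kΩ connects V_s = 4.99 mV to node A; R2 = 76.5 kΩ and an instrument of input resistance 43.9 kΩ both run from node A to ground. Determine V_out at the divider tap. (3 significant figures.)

First combine the lower leg with the load: R2 ‖ R_L = 27.89 kΩ.
Voltage divider with the loaded lower leg: V_out = 4.99 × 27.89/(3.84 + 27.89) = 4.99 × 0.8790 = 4.386 mV.
(Unloaded it would be 4.75 mV; the load pulls it down.)

V_out ≈ 4.39 mV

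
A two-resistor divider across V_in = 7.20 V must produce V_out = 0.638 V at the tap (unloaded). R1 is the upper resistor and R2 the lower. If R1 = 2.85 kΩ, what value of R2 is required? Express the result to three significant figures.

V_out/V_in = R2/(R1+R2) = 0.08861.
R2 = R1 · 0.08861/(1 − 0.08861) = 0.2771 kΩ.

R2 ≈ 0.277 kΩ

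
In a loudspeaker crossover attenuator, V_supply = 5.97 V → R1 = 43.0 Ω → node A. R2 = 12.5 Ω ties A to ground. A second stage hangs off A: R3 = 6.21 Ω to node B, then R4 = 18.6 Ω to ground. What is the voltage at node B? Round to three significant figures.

Looking into the second stage from A: R3 + R4 = 24.81 Ω appears in parallel with R2.
Effective lower resistance at A: R2 ‖ 24.81 = 8.312 Ω.
V_A = 5.97 × 8.312/(43.0 + 8.312) = 0.9671 V.
V_B = V_A × 0.7497 = 0.7250 V.

V_B ≈ 0.725 V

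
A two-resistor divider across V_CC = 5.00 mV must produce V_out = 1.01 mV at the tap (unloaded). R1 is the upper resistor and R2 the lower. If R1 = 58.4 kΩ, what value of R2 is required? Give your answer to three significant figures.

V_out/V_CC = R2/(R1+R2) = 0.2020.
So R2 = R1 · V_out/(V_CC − V_out) = 58.4 × 1.01/(5.00 − 1.01) = 58.4 × 0.2531 = 14.78 kΩ.

R2 ≈ 14.8 kΩ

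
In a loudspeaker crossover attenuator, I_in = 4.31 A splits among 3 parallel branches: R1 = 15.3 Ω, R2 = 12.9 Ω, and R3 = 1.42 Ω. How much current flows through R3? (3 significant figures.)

Conductances: ΣG = 1/15.3 + 1/12.9 + 1/1.42 = 0.8471 (1/Ω).
Current divider: I(R3) = I_in · G_k/ΣG = 4.31 × (0.7042/0.8471) = 4.31 × 0.8313 = 3.583 A.

I ≈ 3.58 A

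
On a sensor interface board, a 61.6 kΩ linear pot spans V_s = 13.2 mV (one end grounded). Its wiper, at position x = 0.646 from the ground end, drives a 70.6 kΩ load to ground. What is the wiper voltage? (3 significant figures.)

Split the track: R_lower = x·R_p = 39.79 kΩ, R_upper = (1−x)·R_p = 21.81 kΩ.
R_L loads the lower segment: effective lower R = 25.45 kΩ.
V_out = 13.2 × 25.45/(21.81 + 25.45) = 7.109 mV.

V_out ≈ 7.11 mV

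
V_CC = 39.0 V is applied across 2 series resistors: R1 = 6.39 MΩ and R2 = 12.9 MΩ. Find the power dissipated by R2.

ΣR = 19.29 MΩ → I = 39.0/19.29 = 2.022 µA.
P = I²R = 4.088 × 12.9 = 52.73 µW.

P ≈ 52.7 µW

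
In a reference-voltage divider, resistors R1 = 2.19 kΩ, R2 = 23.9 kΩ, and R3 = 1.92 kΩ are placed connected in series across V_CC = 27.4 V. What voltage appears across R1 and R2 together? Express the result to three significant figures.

Series total: ΣR = 2.19 + 23.9 + 1.92 = 28.01 kΩ.
R_{R1..R2} = 2.19 + 23.9 = 26.09 kΩ.
V = V_CC · R/ΣR = 27.4 × 0.9315 = 25.52 V.

V ≈ 25.5 V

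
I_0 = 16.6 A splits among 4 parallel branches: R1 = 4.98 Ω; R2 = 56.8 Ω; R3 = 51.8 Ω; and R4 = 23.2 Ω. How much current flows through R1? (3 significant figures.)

I ≈ 11.9 A

Total conductance ΣG = 1/4.98 + 1/56.8 + 1/51.8 + 1/23.2 = 0.2808 (units of 1/Ω).
R1 takes the fraction G_k/ΣG = 0.2008/0.2808 = 0.7151, so I = 16.6 × 0.7151 = 11.87 A.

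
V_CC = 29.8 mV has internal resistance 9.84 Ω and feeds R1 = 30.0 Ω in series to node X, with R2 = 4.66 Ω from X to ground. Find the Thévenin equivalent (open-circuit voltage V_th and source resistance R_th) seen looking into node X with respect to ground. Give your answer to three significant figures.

R1' = 9.84 + 30.0 = 39.84 Ω (source resistance + R1).
Open-circuit (no load on X): V_th = V_CC · R2/(R1' + R2) = 29.8 × 4.66/(39.84 + 4.66) = 3.121 mV.
With V_CC suppressed (replaced by a short), R_th = R1' ‖ R2 = (39.84 × 4.66)/(39.84 + 4.66) = 4.172 Ω.

V_th ≈ 3.12 mV, R_th ≈ 4.17 Ω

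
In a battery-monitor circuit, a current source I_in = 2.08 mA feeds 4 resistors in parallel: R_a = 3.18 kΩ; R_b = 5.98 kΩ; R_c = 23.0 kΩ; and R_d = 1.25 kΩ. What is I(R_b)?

Conductances: ΣG = 1/3.18 + 1/5.98 + 1/23.0 + 1/1.25 = 1.325 (1/kΩ).
By the current-divider rule, I = I_in · G_k/ΣG = 2.08 × 0.1262 = 0.2625 mA.

I ≈ 0.262 mA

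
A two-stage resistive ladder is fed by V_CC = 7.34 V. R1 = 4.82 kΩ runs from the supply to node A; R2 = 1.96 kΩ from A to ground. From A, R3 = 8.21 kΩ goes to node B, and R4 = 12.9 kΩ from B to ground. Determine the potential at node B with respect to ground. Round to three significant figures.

V_B ≈ 1.22 V

Looking into the second stage from A: R3 + R4 = 21.11 kΩ appears in parallel with R2.
Effective lower resistance at A: R2 ‖ 21.11 = 1.793 kΩ.
First divider: V_A = V_CC · 1.793/(4.82 + 1.793) = 1.991 V.
Stage 2 is unloaded, so V_B = V_A · R4/(R3+R4) = 1.991 × 12.9/21.11 = 1.216 V.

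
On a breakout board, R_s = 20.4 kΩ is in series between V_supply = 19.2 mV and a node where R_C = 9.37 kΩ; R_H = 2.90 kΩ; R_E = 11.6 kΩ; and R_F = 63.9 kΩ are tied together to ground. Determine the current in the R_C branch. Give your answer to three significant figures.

Parallel bank: R_p = 1/(1/9.37 + 1/2.90 + 1/11.6 + 1/63.9) = 1.807 kΩ.
Node voltage V_A = V_supply · R_p/(R_s + R_p) = 19.2 × 0.08137 = 1.562 mV.
I(R_C) = V_A / R_C = 1.562/9.37 = 0.1667 µA.

I ≈ 0.167 µA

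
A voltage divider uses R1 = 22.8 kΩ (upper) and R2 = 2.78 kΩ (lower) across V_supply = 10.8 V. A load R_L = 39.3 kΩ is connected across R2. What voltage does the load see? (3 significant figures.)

V_out ≈ 1.10 V

First combine the lower leg with the load: R2 ‖ R_L = 2.596 kΩ.
Voltage divider with the loaded lower leg: V_out = 10.8 × 2.596/(22.8 + 2.596) = 10.8 × 0.1022 = 1.104 V.
(Unloaded it would be 1.17 V; the load pulls it down.)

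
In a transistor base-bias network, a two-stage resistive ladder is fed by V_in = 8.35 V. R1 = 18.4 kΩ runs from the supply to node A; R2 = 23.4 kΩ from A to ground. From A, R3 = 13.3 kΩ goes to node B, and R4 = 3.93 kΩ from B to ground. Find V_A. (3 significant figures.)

Looking into the second stage from A: R3 + R4 = 17.23 kΩ appears in parallel with R2.
R2 ‖ (R3+R4) = 9.923 kΩ.
V_A = 8.35 × 9.923/(18.4 + 9.923) = 2.925 V.

V_A ≈ 2.93 V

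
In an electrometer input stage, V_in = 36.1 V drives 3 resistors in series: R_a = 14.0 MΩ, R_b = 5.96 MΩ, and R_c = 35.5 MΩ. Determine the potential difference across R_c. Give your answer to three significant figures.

Total series resistance ΣR = 14.0 + 5.96 + 35.5 = 55.46 MΩ.
V = V_in · R/ΣR = 36.1 × 0.6401 = 23.11 V.

V ≈ 23.1 V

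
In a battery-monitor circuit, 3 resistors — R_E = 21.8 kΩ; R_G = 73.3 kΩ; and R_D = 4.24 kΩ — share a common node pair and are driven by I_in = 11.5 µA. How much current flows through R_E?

I ≈ 1.79 µA

Conductances: ΣG = 1/21.8 + 1/73.3 + 1/4.24 = 0.2954 (1/kΩ).
By the current-divider rule, I = I_in · G_k/ΣG = 11.5 × 0.1553 = 1.786 µA.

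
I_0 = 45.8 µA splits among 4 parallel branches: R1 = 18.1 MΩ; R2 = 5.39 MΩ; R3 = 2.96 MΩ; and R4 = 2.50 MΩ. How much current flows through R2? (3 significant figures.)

Conductances: ΣG = 1/18.1 + 1/5.39 + 1/2.96 + 1/2.50 = 0.9786 (1/MΩ).
By the current-divider rule, I = I_0 · G_k/ΣG = 45.8 × 0.1896 = 8.683 µA.

I ≈ 8.68 µA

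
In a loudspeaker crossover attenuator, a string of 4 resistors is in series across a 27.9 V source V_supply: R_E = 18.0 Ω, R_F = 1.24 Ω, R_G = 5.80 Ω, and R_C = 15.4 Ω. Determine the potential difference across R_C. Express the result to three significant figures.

Total series resistance ΣR = 18.0 + 1.24 + 5.80 + 15.4 = 40.44 Ω.
By the voltage-divider rule, V = 27.9 × 15.40/40.44 = 10.62 V.

V ≈ 10.6 V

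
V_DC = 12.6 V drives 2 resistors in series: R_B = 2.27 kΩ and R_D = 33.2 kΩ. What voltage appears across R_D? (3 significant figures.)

V ≈ 11.8 V

Series total: ΣR = 2.27 + 33.2 = 35.47 kΩ.
Voltage divider: V = V_DC · (33.20 / 35.47) = 12.6 × 0.9360 = 11.79 V.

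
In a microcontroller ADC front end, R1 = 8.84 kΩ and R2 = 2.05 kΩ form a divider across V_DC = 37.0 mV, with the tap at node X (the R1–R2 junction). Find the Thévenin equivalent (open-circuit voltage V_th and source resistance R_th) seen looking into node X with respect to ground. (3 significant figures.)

With X open, the divider is unloaded: V_th = 37.0 × 2.05/10.89 = 6.965 mV.
Zeroing V_DC shorts the top of R1 to ground, so R_th = R1 ‖ R2 = 1.664 kΩ.

V_th ≈ 6.97 mV, R_th ≈ 1.66 kΩ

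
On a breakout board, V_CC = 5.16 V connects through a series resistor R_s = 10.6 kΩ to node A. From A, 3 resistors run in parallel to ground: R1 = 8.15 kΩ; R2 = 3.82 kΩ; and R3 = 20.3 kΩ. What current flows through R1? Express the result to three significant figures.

I ≈ 0.113 mA

Equivalent of the parallel group: R_p = 2.306 kΩ.
V_A = 5.16 × 2.306/12.91 = 0.9218 V.
Branch current I = V_A/R1 = 0.9218/8.15 = 0.1131 mA.
(Check via current divider: I_total = 0.3998 mA; share G_k/ΣG = 0.2829 → same result.)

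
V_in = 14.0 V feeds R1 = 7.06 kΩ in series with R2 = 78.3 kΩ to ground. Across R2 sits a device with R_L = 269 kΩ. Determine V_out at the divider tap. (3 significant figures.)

V_out ≈ 12.5 V

R2 ‖ R_L = (78.3 × 269)/(78.3 + 269) = 60.65 kΩ.
Voltage divider with the loaded lower leg: V_out = 14.0 × 60.65/(7.06 + 60.65) = 14.0 × 0.8957 = 12.54 V.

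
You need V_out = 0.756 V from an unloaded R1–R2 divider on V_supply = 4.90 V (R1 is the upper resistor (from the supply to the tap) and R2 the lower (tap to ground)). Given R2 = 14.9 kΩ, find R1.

R1 ≈ 81.7 kΩ

V_out/V_supply = R2/(R1+R2) = 0.1543.
R1 = R2·(1/k − 1) = 14.9 × 5.481 = 81.67 kΩ.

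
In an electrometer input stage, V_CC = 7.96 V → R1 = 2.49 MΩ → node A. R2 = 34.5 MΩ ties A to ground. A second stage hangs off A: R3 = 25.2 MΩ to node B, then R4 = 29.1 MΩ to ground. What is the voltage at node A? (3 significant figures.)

V_A ≈ 7.12 V

Looking into the second stage from A: R3 + R4 = 54.30 MΩ appears in parallel with R2.
R2 ‖ (R3+R4) = 21.10 MΩ.
So V_A = 7.96 × 0.8944 = 7.120 V.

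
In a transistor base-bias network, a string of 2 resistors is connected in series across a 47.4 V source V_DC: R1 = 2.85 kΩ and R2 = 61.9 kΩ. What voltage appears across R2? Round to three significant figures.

Series total: ΣR = 2.85 + 61.9 = 64.75 kΩ.
Voltage divider: V = V_DC · (61.90 / 64.75) = 47.4 × 0.9560 = 45.31 V.

V ≈ 45.3 V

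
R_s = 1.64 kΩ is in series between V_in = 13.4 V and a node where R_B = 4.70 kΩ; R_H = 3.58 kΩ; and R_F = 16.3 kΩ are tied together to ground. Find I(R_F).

Combine the parallel branches: R_p = (1/4.70 + 1/3.58 + 1/16.3)⁻¹ = 1.807 kΩ.
Node voltage V_A = V_in · R_p/(R_s + R_p) = 13.4 × 0.5242 = 7.024 V.
Branch current I = V_A/R_F = 7.024/16.3 = 0.4309 mA.

I ≈ 0.431 mA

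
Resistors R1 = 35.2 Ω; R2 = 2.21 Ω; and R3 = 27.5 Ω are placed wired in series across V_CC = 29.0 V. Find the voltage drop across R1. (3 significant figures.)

Total series resistance ΣR = 35.2 + 2.21 + 27.5 = 64.91 Ω.
V = V_CC · R/ΣR = 29.0 × 0.5423 = 15.73 V.

V ≈ 15.7 V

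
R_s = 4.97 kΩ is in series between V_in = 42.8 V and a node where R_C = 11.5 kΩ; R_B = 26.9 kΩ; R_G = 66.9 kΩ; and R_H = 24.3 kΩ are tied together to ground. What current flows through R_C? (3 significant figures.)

I ≈ 1.96 mA

Parallel bank: R_p = 1/(1/11.5 + 1/26.9 + 1/66.9 + 1/24.3) = 5.548 kΩ.
V_A by voltage divider: V_A = 42.8 × 5.548/(4.97 + 5.548) = 22.58 V.
Branch current I = V_A/R_C = 22.58/11.5 = 1.963 mA.
(Check via current divider: I_total = 4.069 mA; share G_k/ΣG = 0.4825 → same result.)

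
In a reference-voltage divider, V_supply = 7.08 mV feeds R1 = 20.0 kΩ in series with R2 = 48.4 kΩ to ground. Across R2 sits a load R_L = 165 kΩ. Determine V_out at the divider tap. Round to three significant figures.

R2 ‖ R_L = (48.4 × 165)/(48.4 + 165) = 37.42 kΩ.
Voltage divider with the loaded lower leg: V_out = 7.08 × 37.42/(20.0 + 37.42) = 7.08 × 0.6517 = 4.614 mV.

V_out ≈ 4.61 mV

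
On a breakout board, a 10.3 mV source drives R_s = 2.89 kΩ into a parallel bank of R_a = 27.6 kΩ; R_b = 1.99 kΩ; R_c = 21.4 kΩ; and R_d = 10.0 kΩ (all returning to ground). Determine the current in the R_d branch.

Combine the parallel branches: R_p = (1/27.6 + 1/1.99 + 1/21.4 + 1/10.0)⁻¹ = 1.459 kΩ.
V_A by voltage divider: V_A = 10.3 × 1.459/(2.89 + 1.459) = 3.455 mV.
I(R_d) = V_A / R_d = 3.455/10.0 = 0.3455 µA.

I ≈ 0.346 µA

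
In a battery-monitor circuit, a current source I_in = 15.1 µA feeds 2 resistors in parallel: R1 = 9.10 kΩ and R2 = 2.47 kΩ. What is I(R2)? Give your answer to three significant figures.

Two-branch current divider: I_k = I_in · R_other/(R_1 + R_2).
I(R2) = 15.1 × 9.10/(9.10 + 2.47) = 15.1 × 0.7865 = 11.88 µA.

I ≈ 11.9 µA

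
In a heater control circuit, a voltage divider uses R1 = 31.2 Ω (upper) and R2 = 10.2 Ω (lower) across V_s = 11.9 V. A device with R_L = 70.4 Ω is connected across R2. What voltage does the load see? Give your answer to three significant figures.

V_out ≈ 2.64 V

R2 ‖ R_L = (10.2 × 70.4)/(10.2 + 70.4) = 8.909 Ω.
Now apply the divider: V_out = 11.9 × 0.2221 = 2.643 V.
(Unloaded it would be 2.93 V; the load pulls it down.)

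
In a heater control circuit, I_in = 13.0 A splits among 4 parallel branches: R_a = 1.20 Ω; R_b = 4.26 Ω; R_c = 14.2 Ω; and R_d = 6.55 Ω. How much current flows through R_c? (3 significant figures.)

I ≈ 0.709 A

ΣG = 1/1.20 + 1/4.26 + 1/14.2 + 1/6.55 = 1.291.
Current divider: I(R_c) = I_in · G_k/ΣG = 13.0 × (0.07042/1.291) = 13.0 × 0.05454 = 0.7090 A.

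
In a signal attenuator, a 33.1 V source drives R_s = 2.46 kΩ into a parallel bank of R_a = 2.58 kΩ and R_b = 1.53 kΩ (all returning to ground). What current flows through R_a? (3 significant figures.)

I ≈ 3.60 mA

Combine the parallel branches: R_p = (1/2.58 + 1/1.53)⁻¹ = 0.9604 kΩ.
V_A = 33.1 × 0.9604/3.420 = 9.294 V.
Branch current I = V_A/R_a = 9.294/2.58 = 3.602 mA.
(Check via current divider: I_total = 9.677 mA; share G_k/ΣG = 0.3723 → same result.)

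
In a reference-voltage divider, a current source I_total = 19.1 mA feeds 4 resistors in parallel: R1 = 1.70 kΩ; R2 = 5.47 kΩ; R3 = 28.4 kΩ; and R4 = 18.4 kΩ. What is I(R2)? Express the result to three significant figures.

Conductances: ΣG = 1/1.70 + 1/5.47 + 1/28.4 + 1/18.4 = 0.8606 (1/kΩ).
Current divider: I(R2) = I_total · G_k/ΣG = 19.1 × (0.1828/0.8606) = 19.1 × 0.2124 = 4.057 mA.

I ≈ 4.06 mA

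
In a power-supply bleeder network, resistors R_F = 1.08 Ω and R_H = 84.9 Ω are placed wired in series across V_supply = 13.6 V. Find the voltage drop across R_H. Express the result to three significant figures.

Series total: ΣR = 1.08 + 84.9 = 85.98 Ω.
By the voltage-divider rule, V = 13.6 × 84.90/85.98 = 13.43 V.

V ≈ 13.4 V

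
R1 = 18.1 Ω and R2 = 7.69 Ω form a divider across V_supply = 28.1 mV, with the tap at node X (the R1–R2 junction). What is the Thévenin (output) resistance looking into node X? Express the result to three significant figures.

R_th ≈ 5.40 Ω

Zeroing V_supply shorts the top of R1 to ground, so R_th = R1 ‖ R2 = 5.397 Ω.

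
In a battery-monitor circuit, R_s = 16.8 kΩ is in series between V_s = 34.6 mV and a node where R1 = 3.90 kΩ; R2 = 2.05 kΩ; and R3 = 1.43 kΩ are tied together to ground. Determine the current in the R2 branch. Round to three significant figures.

I ≈ 0.668 µA

Equivalent of the parallel group: R_p = 0.6928 kΩ.
V_A by voltage divider: V_A = 34.6 × 0.6928/(16.8 + 0.6928) = 1.370 mV.
I(R2) = V_A / R2 = 1.370/2.05 = 0.6684 µA.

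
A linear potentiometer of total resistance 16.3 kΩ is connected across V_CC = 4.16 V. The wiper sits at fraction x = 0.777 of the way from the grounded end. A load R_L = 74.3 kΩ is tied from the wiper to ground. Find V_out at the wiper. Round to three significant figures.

Lower segment x·R_p = 12.67 kΩ; upper segment (1−x)·R_p = 3.635 kΩ.
(x·R_p) ‖ R_L = 10.82 kΩ.
Loaded-divider output: V_out = 4.16 × 0.7485 = 3.114 V.
(Unloaded: V_out = x·V_CC = 3.23 V.)

V_out ≈ 3.11 V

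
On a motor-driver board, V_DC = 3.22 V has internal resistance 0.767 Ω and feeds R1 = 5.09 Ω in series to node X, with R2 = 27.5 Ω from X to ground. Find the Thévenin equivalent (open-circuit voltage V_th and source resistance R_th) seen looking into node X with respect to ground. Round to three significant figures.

V_th ≈ 2.65 V, R_th ≈ 4.83 Ω

R1' = 0.767 + 5.09 = 5.857 Ω (source resistance + R1).
With X open, the divider is unloaded: V_th = 3.22 × 27.5/33.36 = 2.655 V.
Looking into X with the source shorted: R_th = R1'·R2/(R1'+R2) = 5.857 × 27.5/33.36 = 4.829 Ω.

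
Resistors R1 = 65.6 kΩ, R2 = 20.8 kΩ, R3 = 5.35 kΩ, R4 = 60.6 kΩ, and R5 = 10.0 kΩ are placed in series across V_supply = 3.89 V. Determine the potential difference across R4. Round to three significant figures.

V ≈ 1.45 V

Series total: ΣR = 65.6 + 20.8 + 5.35 + 60.6 + 10.0 = 162.3 kΩ.
By the voltage-divider rule, V = 3.89 × 60.60/162.3 = 1.452 V.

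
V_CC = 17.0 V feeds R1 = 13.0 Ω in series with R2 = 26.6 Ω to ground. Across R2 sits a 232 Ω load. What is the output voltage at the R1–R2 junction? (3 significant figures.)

R2 ‖ R_L = (26.6 × 232)/(26.6 + 232) = 23.86 Ω.
Voltage divider with the loaded lower leg: V_out = 17.0 × 23.86/(13.0 + 23.86) = 17.0 × 0.6474 = 11.00 V.
(Unloaded it would be 11.4 V; the load pulls it down.)

V_out ≈ 11.0 V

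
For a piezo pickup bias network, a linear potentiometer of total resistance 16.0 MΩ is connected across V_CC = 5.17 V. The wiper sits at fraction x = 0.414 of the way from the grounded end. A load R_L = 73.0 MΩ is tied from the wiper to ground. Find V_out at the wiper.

V_out ≈ 2.03 V

Split the track: R_lower = x·R_p = 6.624 MΩ, R_upper = (1−x)·R_p = 9.376 MΩ.
R_L loads the lower segment: effective lower R = 6.073 MΩ.
V_out = 5.17 × 6.073/(9.376 + 6.073) = 2.032 V.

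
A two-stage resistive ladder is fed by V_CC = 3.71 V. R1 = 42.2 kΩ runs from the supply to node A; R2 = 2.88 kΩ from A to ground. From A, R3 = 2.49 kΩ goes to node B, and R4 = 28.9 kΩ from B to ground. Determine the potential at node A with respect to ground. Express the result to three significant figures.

Node A sees R2 in parallel with the series input of stage 2, R3 + R4 = 31.39 kΩ.
Effective lower resistance at A: R2 ‖ 31.39 = 2.638 kΩ.
V_A = 3.71 × 2.638/(42.2 + 2.638) = 0.2183 V.

V_A ≈ 0.218 V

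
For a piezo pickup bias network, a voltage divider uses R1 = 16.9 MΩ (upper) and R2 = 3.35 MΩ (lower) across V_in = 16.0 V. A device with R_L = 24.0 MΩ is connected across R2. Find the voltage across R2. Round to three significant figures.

The load sits in parallel with R2, giving an effective lower resistance R2' = R2·R_L/(R2+R_L) = 2.940 MΩ.
Voltage divider with the loaded lower leg: V_out = 16.0 × 2.940/(16.9 + 2.940) = 16.0 × 0.1482 = 2.371 V.

V_out ≈ 2.37 V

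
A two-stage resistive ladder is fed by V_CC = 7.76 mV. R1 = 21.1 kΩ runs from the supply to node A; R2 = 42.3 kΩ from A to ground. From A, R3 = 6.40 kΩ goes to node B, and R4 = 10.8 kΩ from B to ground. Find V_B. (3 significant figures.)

V_B ≈ 1.79 mV

Looking into the second stage from A: R3 + R4 = 17.20 kΩ appears in parallel with R2.
Effective lower resistance at A: R2 ‖ 17.20 = 12.23 kΩ.
So V_A = 7.76 × 0.3669 = 2.847 mV.
V_B = V_A × 0.6279 = 1.788 mV.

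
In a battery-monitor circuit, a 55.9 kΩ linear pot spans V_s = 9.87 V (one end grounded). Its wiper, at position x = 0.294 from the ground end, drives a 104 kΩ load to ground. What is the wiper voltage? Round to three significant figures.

V_out ≈ 2.61 V

Split the track: R_lower = x·R_p = 16.43 kΩ, R_upper = (1−x)·R_p = 39.47 kΩ.
R_L loads the lower segment: effective lower R = 14.19 kΩ.
Then V_out = V_s · 14.19/(39.47 + 14.19) = 2.611 V.
(Unloaded: V_out = x·V_s = 2.90 V.)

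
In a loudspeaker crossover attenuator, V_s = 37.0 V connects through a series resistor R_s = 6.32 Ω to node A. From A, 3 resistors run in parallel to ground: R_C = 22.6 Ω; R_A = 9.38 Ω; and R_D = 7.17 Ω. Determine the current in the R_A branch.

I ≈ 1.39 A

Parallel bank: R_p = 1/(1/22.6 + 1/9.38 + 1/7.17) = 3.444 Ω.
V_A = 37.0 × 3.444/9.764 = 13.05 V.
Branch current I = V_A/R_A = 13.05/9.38 = 1.391 A.
(Equivalently: I_total = 3.789 A, then current-divider fraction G_k/ΣG = 0.3672.)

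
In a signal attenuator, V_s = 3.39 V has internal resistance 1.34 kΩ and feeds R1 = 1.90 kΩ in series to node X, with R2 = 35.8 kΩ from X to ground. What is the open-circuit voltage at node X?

R1' = 1.34 + 1.90 = 3.240 kΩ (source resistance + R1).
V_th is the unloaded tap voltage: V_s · R2/(R1'+R2) = 3.39 × 0.9170 = 3.109 V.

V_th ≈ 3.11 V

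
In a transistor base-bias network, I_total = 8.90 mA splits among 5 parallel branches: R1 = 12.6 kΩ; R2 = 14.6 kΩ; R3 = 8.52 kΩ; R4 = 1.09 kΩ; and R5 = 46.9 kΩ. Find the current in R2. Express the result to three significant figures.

Total conductance ΣG = 1/12.6 + 1/14.6 + 1/8.52 + 1/1.09 + 1/46.9 = 1.204 (units of 1/kΩ).
By the current-divider rule, I = I_total · G_k/ΣG = 8.90 × 0.05689 = 0.5063 mA.

I ≈ 0.506 mA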